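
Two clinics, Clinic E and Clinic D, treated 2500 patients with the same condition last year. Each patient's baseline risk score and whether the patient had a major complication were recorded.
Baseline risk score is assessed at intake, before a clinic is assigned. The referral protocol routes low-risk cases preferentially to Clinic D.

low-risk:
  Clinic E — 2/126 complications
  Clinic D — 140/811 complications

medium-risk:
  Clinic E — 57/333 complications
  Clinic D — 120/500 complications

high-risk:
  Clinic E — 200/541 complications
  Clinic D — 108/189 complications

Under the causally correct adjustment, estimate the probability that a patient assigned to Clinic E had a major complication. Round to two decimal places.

0.17

Baseline risk score satisfies the back-door criterion: it is not a descendant of the clinic, and it blocks the spurious path from clinic to outcome. Adjusting for it (i.e., using the within-baseline risk score rates) gives the causal effect.
Standardising Clinic E to the population baseline risk score mix: 0.375·2/126 + 0.333·57/333 + 0.292·200/541 = 0.171.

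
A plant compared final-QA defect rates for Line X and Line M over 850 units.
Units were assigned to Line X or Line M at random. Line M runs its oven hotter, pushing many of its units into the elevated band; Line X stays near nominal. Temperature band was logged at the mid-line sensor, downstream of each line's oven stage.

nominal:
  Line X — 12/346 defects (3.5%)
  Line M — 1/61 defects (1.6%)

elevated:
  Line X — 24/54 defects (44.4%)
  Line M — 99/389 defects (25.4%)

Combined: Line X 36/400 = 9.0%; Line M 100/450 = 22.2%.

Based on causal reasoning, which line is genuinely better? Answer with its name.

Line X

The stratified and pooled comparisons disagree (Line M wins within each in-process temperature band; Line X wins overall), so the answer turns on the causal role of in-process temperature band.
Because the line influences in-process temperature band, in-process temperature band is a post-treatment mediator, not a confounder. Stratifying on it would bias the estimate; the causal effect is the crude pooled difference.
Pooled: Line X 9.0% vs Line M 22.2%; Line X is lower overall.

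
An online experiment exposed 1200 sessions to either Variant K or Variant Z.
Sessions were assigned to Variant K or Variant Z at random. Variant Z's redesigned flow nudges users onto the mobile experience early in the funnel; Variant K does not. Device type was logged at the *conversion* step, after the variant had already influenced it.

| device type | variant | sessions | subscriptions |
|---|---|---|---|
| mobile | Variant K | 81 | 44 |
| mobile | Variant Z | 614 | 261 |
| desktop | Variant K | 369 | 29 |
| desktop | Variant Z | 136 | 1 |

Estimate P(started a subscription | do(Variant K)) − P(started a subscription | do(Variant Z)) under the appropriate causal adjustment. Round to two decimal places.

Stratifying would compare variants among sessions the variants themselves sorted into device type groups — a form of selection on an intermediate. The unconditioned pooled rates give the total causal effect.
The causal difference is the pooled difference: 0.162 − 0.349 = -0.187.

-0.19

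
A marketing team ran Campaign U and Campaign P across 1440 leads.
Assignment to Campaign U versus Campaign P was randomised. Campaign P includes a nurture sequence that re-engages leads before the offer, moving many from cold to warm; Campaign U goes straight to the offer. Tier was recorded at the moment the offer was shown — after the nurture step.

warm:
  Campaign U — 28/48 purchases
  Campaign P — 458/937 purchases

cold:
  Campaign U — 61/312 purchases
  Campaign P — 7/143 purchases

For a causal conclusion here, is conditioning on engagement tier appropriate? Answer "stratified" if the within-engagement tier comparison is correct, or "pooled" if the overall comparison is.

pooled

Because the campaign influences engagement tier, engagement tier is a post-treatment mediator, not a confounder. Stratifying on it would bias the estimate; the causal effect is the crude pooled difference.
Pooled: Campaign U 24.7% vs Campaign P 43.1%; Campaign P is higher overall.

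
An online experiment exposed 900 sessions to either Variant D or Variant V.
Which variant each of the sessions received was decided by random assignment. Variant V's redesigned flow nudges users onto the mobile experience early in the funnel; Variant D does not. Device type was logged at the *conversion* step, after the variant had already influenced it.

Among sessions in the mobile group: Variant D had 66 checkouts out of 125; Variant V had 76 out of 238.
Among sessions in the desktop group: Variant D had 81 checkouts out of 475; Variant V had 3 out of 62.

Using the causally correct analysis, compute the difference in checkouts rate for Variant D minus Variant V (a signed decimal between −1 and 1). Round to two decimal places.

Device type is recorded after the variant and is itself shifted by it — it sits on the causal path from variant to outcome. Conditioning on a mediator would strip out part of the effect we want; the pooled comparison gives the total causal effect.
The causal difference is the pooled difference: 0.245 − 0.263 = -0.018.

-0.02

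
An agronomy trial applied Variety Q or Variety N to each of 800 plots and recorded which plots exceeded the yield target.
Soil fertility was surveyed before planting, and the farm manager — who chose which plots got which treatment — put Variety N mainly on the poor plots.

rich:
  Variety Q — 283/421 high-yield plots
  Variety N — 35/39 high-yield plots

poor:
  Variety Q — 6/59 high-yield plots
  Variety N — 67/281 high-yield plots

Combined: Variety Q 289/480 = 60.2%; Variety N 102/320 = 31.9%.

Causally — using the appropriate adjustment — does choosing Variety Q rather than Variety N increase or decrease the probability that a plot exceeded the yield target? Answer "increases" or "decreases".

decreases

Here soil fertility is a common cause — it drives both which variety a case falls under and the outcome. The crude comparison mixes populations; the stratum-specific rates are the causally relevant ones.
Within each level — rich: 67.2% vs 89.7%; poor: 10.2% vs 23.8% — Variety N is higher every time.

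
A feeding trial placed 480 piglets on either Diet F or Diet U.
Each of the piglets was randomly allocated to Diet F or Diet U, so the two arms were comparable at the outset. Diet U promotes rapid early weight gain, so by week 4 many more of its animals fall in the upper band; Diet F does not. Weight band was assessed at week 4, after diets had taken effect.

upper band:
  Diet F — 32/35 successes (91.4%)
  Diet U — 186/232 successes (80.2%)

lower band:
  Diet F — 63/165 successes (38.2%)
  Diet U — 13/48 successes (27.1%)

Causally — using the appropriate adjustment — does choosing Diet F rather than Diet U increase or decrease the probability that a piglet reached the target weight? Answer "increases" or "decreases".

decreases

The distribution of week-4 weight band is itself part of what the diet does — it is an intermediate outcome. Holding it fixed would remove that part of the effect; the total effect is the pooled difference.
Pooled: Diet F 47.5% vs Diet U 71.1%; Diet U is higher overall.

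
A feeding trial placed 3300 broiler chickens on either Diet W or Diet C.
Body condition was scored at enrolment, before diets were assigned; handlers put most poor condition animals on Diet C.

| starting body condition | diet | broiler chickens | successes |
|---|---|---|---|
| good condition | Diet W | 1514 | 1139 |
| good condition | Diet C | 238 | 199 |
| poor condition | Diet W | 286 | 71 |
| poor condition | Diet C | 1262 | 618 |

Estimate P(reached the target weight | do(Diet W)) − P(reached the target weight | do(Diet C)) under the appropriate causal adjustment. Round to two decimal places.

-0.16

Within every starting body condition level Diet C has the higher rate, yet pooled Diet W does — Simpson's reversal.
The imbalance in starting body condition arose from how broiler chickens were allocated, not from anything the diet did; and starting body condition independently affects the outcome. The pooled gap is confounded — condition on starting body condition.
Adjusting over the population distribution of starting body condition: 0.531·(0.752−0.836) + 0.469·(0.248−0.490) = -0.158.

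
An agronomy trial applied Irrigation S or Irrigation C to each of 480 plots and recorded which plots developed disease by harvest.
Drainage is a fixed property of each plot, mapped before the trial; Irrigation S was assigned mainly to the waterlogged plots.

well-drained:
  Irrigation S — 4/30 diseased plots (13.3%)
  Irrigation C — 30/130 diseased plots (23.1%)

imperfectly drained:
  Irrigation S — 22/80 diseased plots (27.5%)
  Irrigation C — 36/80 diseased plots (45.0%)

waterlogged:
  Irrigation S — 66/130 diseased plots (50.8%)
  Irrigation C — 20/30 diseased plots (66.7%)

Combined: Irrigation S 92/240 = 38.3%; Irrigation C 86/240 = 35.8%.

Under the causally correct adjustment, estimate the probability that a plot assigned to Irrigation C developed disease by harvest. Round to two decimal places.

0.45

Within every field drainage level Irrigation S has the lower rate, yet pooled Irrigation C does — Simpson's reversal.
Field drainage satisfies the back-door criterion: it is not a descendant of the irrigation, and it blocks the spurious path from irrigation to outcome. Adjusting for it (i.e., using the within-field drainage rates) gives the causal effect.
Standardising Irrigation C to the population field drainage mix: 0.333·30/130 + 0.333·36/80 + 0.333·20/30 = 0.449.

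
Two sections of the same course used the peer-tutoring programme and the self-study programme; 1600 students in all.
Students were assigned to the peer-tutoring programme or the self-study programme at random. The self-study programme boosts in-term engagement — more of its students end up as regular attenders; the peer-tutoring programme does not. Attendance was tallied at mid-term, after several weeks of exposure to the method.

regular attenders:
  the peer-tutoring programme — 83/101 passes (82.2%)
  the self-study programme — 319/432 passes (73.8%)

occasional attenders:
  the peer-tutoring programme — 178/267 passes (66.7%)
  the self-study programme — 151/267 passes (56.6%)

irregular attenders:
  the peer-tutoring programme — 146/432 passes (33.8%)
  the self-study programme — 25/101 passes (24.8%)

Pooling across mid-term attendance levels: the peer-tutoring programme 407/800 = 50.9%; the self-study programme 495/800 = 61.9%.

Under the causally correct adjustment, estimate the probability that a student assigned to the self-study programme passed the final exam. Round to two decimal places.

Mid-term attendance is downstream of the teaching method. One should not condition on a consequence of treatment, so the overall rates are the right comparison.
So P(outcome | do(the self-study programme)) is just the pooled rate for the self-study programme: 495/800 = 0.619.

0.62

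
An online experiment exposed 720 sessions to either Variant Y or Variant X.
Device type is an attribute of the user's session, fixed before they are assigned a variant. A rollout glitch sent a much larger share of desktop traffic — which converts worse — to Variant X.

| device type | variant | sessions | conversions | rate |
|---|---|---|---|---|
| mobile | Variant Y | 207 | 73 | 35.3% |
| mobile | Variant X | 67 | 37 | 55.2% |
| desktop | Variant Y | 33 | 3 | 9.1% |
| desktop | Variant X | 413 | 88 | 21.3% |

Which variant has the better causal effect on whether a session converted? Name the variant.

Variant X

Since device type is a pre-existing factor (not a product of the variant) and it affects the outcome on its own, it is a confounder. The stratified rates, not the pooled rate, identify the causal effect.
Within each level — mobile: 35.3% vs 55.2%; desktop: 9.1% vs 21.3% — Variant X is higher every time.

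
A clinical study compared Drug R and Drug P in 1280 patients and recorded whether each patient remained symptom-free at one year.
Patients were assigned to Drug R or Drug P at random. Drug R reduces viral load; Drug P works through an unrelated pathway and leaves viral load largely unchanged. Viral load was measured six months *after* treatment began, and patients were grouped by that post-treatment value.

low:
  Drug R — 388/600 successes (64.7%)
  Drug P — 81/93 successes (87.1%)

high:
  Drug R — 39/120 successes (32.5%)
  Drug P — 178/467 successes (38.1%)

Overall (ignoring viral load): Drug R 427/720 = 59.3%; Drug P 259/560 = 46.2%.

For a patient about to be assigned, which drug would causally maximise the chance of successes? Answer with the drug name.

Drug P is higher inside every viral load stratum but Drug R is higher in aggregate. Whether to stratify depends on how viral load relates to the drug.
Viral load is downstream of the drug. One should not condition on a consequence of treatment, so the overall rates are the right comparison.
Pooled: Drug R 59.3% vs Drug P 46.2%; Drug R is higher overall.

Drug R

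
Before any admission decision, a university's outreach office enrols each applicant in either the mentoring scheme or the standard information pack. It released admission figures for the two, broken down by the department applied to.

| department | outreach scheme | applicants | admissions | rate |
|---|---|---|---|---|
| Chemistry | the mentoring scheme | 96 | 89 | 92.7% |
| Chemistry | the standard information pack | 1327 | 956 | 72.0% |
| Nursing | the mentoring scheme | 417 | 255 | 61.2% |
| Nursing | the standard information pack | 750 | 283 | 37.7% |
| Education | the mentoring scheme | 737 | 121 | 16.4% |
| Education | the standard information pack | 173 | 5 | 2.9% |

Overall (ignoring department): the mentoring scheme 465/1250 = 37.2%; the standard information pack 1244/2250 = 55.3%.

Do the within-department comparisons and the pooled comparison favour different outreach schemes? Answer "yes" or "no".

yes

Within each department level (Chemistry 92.7% vs 72.0%; Nursing 61.2% vs 37.7%; Education 16.4% vs 2.9%), the mentoring scheme has the higher rate every time. Pooled: 37.2% vs 55.3% — the standard information pack has the higher rate overall. The two comparisons disagree.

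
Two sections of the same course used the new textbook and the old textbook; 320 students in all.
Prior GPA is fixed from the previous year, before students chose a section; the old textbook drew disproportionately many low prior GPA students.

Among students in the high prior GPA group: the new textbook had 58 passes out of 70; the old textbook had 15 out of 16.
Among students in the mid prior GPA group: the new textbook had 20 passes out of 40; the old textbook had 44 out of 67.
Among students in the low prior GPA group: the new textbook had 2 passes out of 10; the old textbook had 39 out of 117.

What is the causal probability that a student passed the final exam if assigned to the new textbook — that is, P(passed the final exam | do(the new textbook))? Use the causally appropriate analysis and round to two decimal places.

The stratified and pooled comparisons disagree (the old textbook wins within each prior GPA band; the new textbook wins overall), so the answer turns on the causal role of prior GPA band.
Prior GPA band differs across teaching methods for reasons unrelated to any effect of the teaching method itself, and it separately predicts the outcome — a classic confounder. We must compare within prior GPA band levels.
Standardising the new textbook to the population prior GPA band mix: 0.269·58/70 + 0.334·20/40 + 0.397·2/10 = 0.469.

0.47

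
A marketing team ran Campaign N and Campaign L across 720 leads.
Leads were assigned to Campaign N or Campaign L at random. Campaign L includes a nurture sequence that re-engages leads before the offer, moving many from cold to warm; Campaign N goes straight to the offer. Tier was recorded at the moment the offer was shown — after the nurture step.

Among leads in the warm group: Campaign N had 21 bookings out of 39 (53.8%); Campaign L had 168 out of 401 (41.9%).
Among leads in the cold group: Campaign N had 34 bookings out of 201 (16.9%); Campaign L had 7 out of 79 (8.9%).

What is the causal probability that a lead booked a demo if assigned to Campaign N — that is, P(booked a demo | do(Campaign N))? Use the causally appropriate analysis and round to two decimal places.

0.23

Within every engagement tier level Campaign N has the higher rate, yet pooled Campaign L does — Simpson's reversal.
Engagement tier here is a post-treatment variable shaped by the campaign; conditioning on it would introduce bias rather than remove it. The overall comparison is the causal one.
So P(outcome | do(Campaign N)) is just the pooled rate for Campaign N: 55/240 = 0.229.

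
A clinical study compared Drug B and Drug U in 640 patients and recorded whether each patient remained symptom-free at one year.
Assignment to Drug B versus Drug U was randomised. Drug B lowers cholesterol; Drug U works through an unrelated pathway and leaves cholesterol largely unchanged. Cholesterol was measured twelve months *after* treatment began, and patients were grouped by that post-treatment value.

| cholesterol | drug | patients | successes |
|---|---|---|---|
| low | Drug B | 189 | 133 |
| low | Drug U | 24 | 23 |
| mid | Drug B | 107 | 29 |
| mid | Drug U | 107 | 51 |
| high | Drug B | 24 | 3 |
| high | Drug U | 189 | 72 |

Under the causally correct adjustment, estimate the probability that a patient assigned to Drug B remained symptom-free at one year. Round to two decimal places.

0.52

Within every cholesterol level Drug U has the higher rate, yet pooled Drug B does — Simpson's reversal.
Because the drug influences cholesterol, cholesterol is a post-treatment mediator, not a confounder. Stratifying on it would bias the estimate; the causal effect is the crude pooled difference.
So P(outcome | do(Drug B)) is just the pooled rate for Drug B: 165/320 = 0.516.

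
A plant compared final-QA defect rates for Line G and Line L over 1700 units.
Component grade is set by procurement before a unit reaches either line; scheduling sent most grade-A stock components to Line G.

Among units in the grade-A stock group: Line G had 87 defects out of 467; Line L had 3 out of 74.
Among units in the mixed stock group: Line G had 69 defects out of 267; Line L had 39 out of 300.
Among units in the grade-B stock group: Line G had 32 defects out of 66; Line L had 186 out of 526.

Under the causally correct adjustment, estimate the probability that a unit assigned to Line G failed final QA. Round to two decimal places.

0.31

Here component grade is a common cause — it drives both which line a case falls under and the outcome. The crude comparison mixes populations; the stratum-specific rates are the causally relevant ones.
Standardising Line G to the population component grade mix: 0.318·87/467 + 0.334·69/267 + 0.348·32/66 = 0.314.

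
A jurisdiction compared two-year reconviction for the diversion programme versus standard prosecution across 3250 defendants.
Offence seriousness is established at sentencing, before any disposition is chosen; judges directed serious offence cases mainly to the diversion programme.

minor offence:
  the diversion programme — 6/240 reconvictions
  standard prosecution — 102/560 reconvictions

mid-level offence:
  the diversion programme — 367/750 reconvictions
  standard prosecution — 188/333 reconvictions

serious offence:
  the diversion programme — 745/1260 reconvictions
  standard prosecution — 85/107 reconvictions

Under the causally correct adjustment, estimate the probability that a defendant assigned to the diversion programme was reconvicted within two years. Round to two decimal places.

0.42

Within every offence seriousness level the diversion programme has the lower rate, yet pooled standard prosecution does — Simpson's reversal.
Offence seriousness satisfies the back-door criterion: it is not a descendant of the disposition, and it blocks the spurious path from disposition to outcome. Adjusting for it (i.e., using the within-offence seriousness rates) gives the causal effect.
Standardising the diversion programme to the population offence seriousness mix: 0.246·6/240 + 0.333·367/750 + 0.421·745/1260 = 0.418.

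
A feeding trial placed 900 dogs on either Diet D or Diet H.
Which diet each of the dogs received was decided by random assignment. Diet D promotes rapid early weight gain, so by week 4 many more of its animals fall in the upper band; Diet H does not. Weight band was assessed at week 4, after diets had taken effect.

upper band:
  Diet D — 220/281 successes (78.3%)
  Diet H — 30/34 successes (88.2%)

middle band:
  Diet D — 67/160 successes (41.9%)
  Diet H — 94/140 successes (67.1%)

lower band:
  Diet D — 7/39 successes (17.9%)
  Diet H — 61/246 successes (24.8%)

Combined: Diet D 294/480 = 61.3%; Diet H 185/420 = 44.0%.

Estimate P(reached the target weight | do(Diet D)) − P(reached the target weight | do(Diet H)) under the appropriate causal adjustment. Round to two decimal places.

+0.17

Week-4 weight band is downstream of the diet. One should not condition on a consequence of treatment, so the overall rates are the right comparison.
The causal difference is the pooled difference: 0.613 − 0.440 = +0.172.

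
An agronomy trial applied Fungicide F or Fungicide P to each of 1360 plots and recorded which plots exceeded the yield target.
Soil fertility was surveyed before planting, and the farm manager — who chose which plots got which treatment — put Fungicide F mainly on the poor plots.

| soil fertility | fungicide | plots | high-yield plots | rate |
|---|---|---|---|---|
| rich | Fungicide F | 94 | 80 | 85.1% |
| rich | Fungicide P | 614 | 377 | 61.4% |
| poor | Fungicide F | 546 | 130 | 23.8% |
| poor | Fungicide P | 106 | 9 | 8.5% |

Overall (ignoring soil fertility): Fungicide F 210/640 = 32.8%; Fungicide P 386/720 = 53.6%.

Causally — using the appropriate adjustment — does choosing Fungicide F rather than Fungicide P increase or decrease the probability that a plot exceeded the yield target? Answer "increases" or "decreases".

increases

The soil fertility-specific comparison favours Fungicide F throughout, but the pooled figures favour Fungicide P. The question is whether to condition on soil fertility.
Soil fertility satisfies the back-door criterion: it is not a descendant of the fungicide, and it blocks the spurious path from fungicide to outcome. Adjusting for it (i.e., using the within-soil fertility rates) gives the causal effect.
Within each level — rich: 85.1% vs 61.4%; poor: 23.8% vs 8.5% — Fungicide F is higher every time.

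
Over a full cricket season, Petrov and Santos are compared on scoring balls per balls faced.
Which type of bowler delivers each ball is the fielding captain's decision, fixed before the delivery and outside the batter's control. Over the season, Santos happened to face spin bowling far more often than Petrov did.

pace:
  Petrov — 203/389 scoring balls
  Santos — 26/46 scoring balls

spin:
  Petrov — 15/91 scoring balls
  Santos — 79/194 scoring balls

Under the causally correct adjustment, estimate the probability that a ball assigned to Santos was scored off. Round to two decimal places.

Bowling type satisfies the back-door criterion: it is not a descendant of the player, and it blocks the spurious path from player to outcome. Adjusting for it (i.e., using the within-bowling type rates) gives the causal effect.
Standardising Santos to the population bowling type mix: 0.604·26/46 + 0.396·79/194 = 0.503.

0.50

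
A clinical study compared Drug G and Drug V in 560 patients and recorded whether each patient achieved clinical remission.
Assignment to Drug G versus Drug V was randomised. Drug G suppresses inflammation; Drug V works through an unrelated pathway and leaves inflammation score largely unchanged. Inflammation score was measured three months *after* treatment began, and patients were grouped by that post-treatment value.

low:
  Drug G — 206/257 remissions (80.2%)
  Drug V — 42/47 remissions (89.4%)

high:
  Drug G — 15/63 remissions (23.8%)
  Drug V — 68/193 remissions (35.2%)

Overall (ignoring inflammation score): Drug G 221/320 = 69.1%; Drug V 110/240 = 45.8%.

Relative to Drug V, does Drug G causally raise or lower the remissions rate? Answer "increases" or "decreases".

increases

Within every inflammation score level Drug V has the higher rate, yet pooled Drug G does — Simpson's reversal.
The distribution of inflammation score is itself part of what the drug does — it is an intermediate outcome. Holding it fixed would remove that part of the effect; the total effect is the pooled difference.
Pooled: Drug G 69.1% vs Drug V 45.8%; Drug G is higher overall.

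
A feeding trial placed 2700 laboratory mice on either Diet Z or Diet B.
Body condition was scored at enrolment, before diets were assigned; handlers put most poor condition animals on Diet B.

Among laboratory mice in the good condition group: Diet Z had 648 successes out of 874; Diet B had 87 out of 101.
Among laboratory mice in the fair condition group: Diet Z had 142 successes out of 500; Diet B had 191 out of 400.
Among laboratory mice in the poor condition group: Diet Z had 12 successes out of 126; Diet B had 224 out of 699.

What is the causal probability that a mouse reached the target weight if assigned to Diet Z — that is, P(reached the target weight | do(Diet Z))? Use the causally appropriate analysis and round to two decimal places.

0.39

Here starting body condition is a common cause — it drives both which diet a case falls under and the outcome. The crude comparison mixes populations; the stratum-specific rates are the causally relevant ones.
Standardising Diet Z to the population starting body condition mix: 0.361·648/874 + 0.333·142/500 + 0.306·12/126 = 0.392.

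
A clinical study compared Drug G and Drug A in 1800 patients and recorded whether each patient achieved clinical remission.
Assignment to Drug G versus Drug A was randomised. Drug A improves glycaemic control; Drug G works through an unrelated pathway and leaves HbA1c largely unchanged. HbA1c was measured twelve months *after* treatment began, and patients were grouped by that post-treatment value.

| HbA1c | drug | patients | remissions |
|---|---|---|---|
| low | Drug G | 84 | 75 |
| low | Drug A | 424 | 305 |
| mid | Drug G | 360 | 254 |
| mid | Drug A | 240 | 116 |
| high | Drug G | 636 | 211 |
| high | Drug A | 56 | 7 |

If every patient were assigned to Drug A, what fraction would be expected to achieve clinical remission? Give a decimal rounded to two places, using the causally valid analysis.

Because the drug influences HbA1c, HbA1c is a post-treatment mediator, not a confounder. Stratifying on it would bias the estimate; the causal effect is the crude pooled difference.
So P(outcome | do(Drug A)) is just the pooled rate for Drug A: 428/720 = 0.594.

0.59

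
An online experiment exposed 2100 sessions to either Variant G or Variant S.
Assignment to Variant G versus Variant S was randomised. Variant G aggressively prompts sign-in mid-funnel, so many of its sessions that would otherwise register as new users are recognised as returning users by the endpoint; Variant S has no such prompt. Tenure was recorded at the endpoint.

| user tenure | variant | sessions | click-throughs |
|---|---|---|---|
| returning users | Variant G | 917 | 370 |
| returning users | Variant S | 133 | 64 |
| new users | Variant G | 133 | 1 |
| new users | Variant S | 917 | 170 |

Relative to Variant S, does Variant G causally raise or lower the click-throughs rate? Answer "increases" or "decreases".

increases

Variant S is higher inside every user tenure stratum but Variant G is higher in aggregate. Whether to stratify depends on how user tenure relates to the variant.
The distribution of user tenure is itself part of what the variant does — it is an intermediate outcome. Holding it fixed would remove that part of the effect; the total effect is the pooled difference.
Pooled: Variant G 35.3% vs Variant S 22.3%; Variant G is higher overall.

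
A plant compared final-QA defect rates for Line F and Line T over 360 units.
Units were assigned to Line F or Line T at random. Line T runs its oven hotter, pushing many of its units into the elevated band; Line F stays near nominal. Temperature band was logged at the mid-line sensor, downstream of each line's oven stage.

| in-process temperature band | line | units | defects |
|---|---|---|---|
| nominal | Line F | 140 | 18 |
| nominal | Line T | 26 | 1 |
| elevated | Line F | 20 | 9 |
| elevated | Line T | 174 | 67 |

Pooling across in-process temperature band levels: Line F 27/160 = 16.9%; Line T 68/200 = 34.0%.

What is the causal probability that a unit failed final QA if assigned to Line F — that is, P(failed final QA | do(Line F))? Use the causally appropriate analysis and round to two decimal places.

The stratified and pooled comparisons disagree (Line T wins within each in-process temperature band; Line F wins overall), so the answer turns on the causal role of in-process temperature band.
The distribution of in-process temperature band is itself part of what the line does — it is an intermediate outcome. Holding it fixed would remove that part of the effect; the total effect is the pooled difference.
So P(outcome | do(Line F)) is just the pooled rate for Line F: 27/160 = 0.169.

0.17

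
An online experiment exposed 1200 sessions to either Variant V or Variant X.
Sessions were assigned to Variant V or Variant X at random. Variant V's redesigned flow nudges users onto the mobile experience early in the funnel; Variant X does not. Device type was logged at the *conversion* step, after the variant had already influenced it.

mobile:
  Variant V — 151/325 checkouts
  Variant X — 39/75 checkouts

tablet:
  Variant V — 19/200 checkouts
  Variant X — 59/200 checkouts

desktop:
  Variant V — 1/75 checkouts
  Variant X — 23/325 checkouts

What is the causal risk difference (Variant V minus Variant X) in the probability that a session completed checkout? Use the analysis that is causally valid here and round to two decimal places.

+0.08

Variant X is higher inside every device type stratum but Variant V is higher in aggregate. Whether to stratify depends on how device type relates to the variant.
Device type here is a post-treatment variable shaped by the variant; conditioning on it would introduce bias rather than remove it. The overall comparison is the causal one.
The causal difference is the pooled difference: 0.285 − 0.202 = +0.083.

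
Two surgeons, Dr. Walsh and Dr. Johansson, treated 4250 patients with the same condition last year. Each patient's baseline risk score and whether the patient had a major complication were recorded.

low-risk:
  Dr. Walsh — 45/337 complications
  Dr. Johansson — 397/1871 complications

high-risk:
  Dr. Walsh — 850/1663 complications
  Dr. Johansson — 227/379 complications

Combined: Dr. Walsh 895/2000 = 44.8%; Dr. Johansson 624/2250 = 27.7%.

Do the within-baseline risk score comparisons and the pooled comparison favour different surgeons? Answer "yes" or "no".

Within each baseline risk score level (low-risk 13.4% vs 21.2%; high-risk 51.1% vs 59.9%), Dr. Walsh has the lower rate every time. Pooled: 44.8% vs 27.7% — Dr. Johansson has the lower rate overall. The two comparisons disagree.

yes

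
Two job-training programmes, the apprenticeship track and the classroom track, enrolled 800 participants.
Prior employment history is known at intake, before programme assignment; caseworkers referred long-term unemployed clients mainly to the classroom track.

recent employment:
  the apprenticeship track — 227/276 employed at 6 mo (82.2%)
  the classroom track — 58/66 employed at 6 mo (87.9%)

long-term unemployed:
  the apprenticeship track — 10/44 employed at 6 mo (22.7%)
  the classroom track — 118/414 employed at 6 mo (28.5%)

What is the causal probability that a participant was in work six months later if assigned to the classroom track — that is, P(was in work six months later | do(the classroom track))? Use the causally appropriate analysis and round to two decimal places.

Within every prior employment history level the classroom track has the higher rate, yet pooled the apprenticeship track does — Simpson's reversal.
Here prior employment history is a common cause — it drives both which programme a case falls under and the outcome. The crude comparison mixes populations; the stratum-specific rates are the causally relevant ones.
Standardising the classroom track to the population prior employment history mix: 0.427·58/66 + 0.573·118/414 = 0.539.

0.54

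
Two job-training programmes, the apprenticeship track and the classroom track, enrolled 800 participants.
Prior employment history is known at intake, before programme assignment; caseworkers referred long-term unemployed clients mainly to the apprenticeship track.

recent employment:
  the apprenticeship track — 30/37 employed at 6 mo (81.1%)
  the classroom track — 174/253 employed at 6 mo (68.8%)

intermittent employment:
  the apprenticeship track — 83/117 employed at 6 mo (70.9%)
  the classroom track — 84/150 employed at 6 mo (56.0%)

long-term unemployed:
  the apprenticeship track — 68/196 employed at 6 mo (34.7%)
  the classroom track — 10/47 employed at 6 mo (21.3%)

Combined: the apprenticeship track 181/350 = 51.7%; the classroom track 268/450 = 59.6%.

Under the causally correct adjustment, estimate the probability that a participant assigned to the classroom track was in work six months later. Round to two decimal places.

Prior employment history is set before the programme has any effect — it is not caused by the programme — and it independently drives the outcome. That makes it a confounder, so the causal comparison is within prior employment history levels.
Standardising the classroom track to the population prior employment history mix: 0.362·174/253 + 0.334·84/150 + 0.304·10/47 = 0.501.

0.50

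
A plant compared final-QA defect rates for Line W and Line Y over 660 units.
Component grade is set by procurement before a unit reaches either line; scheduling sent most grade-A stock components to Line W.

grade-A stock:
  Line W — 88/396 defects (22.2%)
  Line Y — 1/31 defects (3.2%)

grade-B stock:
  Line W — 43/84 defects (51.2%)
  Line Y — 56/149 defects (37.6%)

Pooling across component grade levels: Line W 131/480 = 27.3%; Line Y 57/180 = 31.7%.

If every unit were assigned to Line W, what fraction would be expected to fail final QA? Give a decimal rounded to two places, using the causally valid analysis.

0.32

Here component grade is a common cause — it drives both which line a case falls under and the outcome. The crude comparison mixes populations; the stratum-specific rates are the causally relevant ones.
Standardising Line W to the population component grade mix: 0.647·88/396 + 0.353·43/84 = 0.324.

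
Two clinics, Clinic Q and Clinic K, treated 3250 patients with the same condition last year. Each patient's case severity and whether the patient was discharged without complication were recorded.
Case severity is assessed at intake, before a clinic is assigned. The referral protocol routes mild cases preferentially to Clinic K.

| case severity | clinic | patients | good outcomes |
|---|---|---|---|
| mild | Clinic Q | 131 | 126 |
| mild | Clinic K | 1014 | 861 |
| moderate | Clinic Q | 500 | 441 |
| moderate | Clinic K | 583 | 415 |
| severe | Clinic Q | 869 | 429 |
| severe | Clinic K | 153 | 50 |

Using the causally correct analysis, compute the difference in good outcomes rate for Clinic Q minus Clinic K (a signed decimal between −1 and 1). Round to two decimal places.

The imbalance in case severity arose from how patients were allocated, not from anything the clinic did; and case severity independently affects the outcome. The pooled gap is confounded — condition on case severity.
Adjusting over the population distribution of case severity: 0.352·(0.962−0.849) + 0.333·(0.882−0.712) + 0.314·(0.494−0.327) = +0.149.

+0.15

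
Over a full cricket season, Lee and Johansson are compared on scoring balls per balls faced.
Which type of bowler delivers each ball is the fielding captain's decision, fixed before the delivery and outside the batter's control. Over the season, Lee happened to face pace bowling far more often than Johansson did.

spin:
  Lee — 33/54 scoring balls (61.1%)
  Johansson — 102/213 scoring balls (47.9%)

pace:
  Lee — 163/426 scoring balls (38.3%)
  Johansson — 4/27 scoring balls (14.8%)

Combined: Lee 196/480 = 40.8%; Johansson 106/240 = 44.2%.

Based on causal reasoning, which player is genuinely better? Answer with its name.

Lee

The imbalance in bowling type arose from how balls faced were allocated, not from anything the player did; and bowling type independently affects the outcome. The pooled gap is confounded — condition on bowling type.
Within each level — spin: 61.1% vs 47.9%; pace: 38.3% vs 14.8% — Lee is higher every time.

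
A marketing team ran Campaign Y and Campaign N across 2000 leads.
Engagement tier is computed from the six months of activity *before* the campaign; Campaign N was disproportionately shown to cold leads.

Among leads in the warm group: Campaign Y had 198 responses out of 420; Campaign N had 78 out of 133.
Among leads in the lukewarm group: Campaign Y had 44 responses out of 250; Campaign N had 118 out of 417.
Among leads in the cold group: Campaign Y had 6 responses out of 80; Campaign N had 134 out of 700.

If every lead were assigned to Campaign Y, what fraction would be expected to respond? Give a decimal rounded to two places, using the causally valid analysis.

0.22

The engagement tier-specific comparison favours Campaign N throughout, but the pooled figures favour Campaign Y. The question is whether to condition on engagement tier.
Nothing the campaign does changes engagement tier; the imbalance is an allocation artefact. With engagement tier also predicting the outcome, the pooled figure is confounded, and the within-stratum comparison is the causal one.
Standardising Campaign Y to the population engagement tier mix: 0.277·198/420 + 0.334·44/250 + 0.390·6/80 = 0.218.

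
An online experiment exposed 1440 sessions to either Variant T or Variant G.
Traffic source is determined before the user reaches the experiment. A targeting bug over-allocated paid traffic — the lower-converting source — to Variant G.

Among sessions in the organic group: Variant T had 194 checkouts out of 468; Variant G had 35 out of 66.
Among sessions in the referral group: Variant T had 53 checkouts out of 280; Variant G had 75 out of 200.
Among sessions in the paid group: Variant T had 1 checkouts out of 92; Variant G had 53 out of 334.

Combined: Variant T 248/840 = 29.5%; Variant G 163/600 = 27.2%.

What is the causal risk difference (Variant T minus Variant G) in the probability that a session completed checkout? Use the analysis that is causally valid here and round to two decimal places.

-0.15

Traffic source differs across variants for reasons unrelated to any effect of the variant itself, and it separately predicts the outcome — a classic confounder. We must compare within traffic source levels.
Adjusting over the population distribution of traffic source: 0.371·(0.415−0.530) + 0.333·(0.189−0.375) + 0.296·(0.011−0.159) = -0.149.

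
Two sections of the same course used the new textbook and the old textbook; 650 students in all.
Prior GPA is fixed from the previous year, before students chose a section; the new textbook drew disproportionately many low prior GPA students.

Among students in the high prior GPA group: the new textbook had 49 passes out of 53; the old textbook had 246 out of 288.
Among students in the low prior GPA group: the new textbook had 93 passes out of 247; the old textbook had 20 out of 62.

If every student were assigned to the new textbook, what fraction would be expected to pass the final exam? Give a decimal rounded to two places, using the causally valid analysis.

0.66

The imbalance in prior GPA band arose from how students were allocated, not from anything the teaching method did; and prior GPA band independently affects the outcome. The pooled gap is confounded — condition on prior GPA band.
Standardising the new textbook to the population prior GPA band mix: 0.525·49/53 + 0.475·93/247 = 0.664.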